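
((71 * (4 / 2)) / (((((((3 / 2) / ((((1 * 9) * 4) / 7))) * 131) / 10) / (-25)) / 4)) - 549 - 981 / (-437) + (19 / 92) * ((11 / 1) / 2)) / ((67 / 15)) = -204952976175 / 214790744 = -954.20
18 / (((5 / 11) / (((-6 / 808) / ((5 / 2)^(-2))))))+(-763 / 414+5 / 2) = -197507 / 167256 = -1.18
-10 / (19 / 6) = -60 / 19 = -3.16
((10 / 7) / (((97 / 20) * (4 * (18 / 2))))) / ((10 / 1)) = 5 / 6111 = 0.00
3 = 3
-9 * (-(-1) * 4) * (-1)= 36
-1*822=-822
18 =18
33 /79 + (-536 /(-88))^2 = 358624 /9559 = 37.52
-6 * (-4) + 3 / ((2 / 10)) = 39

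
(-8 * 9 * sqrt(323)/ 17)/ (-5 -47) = 18 * sqrt(323)/ 221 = 1.46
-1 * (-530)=530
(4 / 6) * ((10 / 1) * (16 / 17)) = 320 / 51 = 6.27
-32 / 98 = -16 / 49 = -0.33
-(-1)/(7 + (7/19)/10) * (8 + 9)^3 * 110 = 102681700/1337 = 76800.07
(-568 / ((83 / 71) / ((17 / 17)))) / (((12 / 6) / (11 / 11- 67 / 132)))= -327665 / 2739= -119.63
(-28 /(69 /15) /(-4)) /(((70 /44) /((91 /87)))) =2002 /2001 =1.00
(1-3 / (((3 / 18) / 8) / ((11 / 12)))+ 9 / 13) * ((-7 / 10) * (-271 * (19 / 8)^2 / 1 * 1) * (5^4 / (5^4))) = -139432.69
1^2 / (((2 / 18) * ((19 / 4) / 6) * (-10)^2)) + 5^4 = 296929 / 475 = 625.11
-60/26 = -30/13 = -2.31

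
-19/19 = -1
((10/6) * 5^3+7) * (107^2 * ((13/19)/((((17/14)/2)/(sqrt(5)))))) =8334872 * sqrt(5)/3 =6212446.79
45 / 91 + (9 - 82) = -6598 / 91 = -72.51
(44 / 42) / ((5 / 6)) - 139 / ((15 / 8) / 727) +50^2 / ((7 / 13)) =-5171336 / 105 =-49250.82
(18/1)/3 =6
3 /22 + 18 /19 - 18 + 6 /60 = -17573 /1045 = -16.82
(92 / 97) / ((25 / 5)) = 0.19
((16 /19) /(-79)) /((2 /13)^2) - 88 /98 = -99168 /73549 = -1.35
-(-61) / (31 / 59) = 3599 / 31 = 116.10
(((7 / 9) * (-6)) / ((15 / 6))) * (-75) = 140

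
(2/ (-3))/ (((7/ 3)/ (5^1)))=-10/ 7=-1.43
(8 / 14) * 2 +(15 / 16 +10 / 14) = 313 / 112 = 2.79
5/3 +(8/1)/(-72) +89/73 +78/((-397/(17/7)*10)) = 24894994/9129015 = 2.73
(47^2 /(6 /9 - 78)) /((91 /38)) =-125913 /10556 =-11.93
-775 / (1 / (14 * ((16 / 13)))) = -13353.85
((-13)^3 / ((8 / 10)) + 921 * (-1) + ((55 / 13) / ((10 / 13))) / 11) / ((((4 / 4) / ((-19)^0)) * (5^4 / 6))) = -44001 / 1250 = -35.20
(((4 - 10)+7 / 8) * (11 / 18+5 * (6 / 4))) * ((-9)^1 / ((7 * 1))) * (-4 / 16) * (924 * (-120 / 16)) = 1481535 / 16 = 92595.94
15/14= 1.07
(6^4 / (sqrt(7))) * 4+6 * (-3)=-18+5184 * sqrt(7) / 7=1941.37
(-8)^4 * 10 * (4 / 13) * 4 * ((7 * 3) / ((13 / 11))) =151388160 / 169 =895787.93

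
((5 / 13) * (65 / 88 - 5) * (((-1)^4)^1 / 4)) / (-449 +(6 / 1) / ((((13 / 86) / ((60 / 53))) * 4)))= 99375 / 106170592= 0.00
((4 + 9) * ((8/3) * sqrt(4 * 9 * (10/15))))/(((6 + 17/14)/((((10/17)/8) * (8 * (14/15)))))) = 81536 * sqrt(6)/15453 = 12.92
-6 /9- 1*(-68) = 202 /3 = 67.33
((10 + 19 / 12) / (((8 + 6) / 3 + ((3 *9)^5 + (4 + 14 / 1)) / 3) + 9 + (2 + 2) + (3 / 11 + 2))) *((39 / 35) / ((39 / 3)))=4587 / 22097436620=0.00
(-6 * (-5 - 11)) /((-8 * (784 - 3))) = -0.02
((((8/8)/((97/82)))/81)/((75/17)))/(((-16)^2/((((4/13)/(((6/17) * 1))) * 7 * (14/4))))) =580601/2941660800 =0.00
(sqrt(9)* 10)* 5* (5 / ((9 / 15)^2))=6250 / 3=2083.33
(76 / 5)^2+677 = 22701 / 25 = 908.04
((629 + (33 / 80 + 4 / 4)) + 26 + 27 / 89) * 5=4675817 / 1424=3283.58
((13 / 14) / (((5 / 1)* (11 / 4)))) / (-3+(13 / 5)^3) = 325 / 70147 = 0.00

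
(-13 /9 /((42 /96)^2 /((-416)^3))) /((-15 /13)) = -3114631430144 /6615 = -470843753.61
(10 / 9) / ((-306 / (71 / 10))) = -71 / 2754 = -0.03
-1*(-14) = 14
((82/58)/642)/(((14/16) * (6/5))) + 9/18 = 196309/390978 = 0.50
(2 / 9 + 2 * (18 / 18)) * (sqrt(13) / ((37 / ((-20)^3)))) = -160000 * sqrt(13) / 333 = -1732.40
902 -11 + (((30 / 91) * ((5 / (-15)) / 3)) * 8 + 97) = 269644 / 273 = 987.71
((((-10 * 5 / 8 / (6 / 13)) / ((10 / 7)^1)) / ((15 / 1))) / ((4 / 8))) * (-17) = 1547 / 72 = 21.49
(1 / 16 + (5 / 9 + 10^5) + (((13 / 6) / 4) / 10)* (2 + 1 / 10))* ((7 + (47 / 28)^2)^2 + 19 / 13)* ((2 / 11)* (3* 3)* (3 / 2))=1688803997631035667 / 70316646400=24017129.43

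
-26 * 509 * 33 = -436722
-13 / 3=-4.33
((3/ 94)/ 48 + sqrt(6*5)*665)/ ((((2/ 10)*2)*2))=5/ 6016 + 3325*sqrt(30)/ 4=4552.94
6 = 6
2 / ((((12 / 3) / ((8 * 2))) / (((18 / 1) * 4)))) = 576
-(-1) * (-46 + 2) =-44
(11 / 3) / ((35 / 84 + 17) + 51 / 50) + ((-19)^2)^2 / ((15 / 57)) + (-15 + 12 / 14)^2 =495420.02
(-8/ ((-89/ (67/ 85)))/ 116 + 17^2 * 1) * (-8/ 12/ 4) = -21134133/ 438770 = -48.17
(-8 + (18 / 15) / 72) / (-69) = 479 / 4140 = 0.12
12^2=144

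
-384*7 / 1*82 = -220416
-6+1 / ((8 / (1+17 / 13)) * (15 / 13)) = -23 / 4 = -5.75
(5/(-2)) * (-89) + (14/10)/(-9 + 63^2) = 4405507/19800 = 222.50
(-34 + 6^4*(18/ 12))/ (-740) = -191/ 74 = -2.58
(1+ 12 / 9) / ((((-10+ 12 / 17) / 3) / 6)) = -357 / 79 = -4.52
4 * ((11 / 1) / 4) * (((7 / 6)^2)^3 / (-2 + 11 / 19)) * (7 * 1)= -172120487 / 1259712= -136.63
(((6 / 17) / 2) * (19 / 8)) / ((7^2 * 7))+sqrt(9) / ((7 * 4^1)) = 5055 / 46648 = 0.11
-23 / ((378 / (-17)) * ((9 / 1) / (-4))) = -782 / 1701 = -0.46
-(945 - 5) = -940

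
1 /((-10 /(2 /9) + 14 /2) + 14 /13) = -13 /480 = -0.03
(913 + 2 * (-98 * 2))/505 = 521/505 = 1.03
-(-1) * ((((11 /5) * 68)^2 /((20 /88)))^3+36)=1864994818946017681972 /1953125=954877347300361.05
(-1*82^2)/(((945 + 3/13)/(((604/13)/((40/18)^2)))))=-6853437/102400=-66.93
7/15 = 0.47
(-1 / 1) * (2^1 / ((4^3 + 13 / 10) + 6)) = -20 / 713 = -0.03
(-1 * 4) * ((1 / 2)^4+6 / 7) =-103 / 28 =-3.68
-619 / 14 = -44.21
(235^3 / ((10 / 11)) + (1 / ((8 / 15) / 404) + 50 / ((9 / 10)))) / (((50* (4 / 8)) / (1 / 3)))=25697656 / 135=190353.01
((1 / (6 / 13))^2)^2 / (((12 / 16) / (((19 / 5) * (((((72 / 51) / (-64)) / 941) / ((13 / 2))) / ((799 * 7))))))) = -41743 / 579773512080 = -0.00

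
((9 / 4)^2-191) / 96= -2975 / 1536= -1.94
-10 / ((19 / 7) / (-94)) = 6580 / 19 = 346.32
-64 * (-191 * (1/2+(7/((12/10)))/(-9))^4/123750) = 1564672/32882911875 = 0.00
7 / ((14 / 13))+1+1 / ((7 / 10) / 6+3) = 2925 / 374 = 7.82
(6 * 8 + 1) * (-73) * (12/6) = -7154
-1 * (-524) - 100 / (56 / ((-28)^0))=7311 / 14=522.21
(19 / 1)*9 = 171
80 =80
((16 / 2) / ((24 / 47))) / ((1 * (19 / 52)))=2444 / 57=42.88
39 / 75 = 13 / 25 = 0.52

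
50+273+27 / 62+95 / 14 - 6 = 70356 / 217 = 324.22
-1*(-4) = 4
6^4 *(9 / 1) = 11664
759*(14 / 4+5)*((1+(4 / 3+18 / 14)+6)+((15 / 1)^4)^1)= 4573369427 / 14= 326669244.79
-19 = -19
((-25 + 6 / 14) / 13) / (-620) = 43 / 14105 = 0.00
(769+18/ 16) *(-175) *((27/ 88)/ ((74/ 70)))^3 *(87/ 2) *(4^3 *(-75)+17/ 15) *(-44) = -30263707046.33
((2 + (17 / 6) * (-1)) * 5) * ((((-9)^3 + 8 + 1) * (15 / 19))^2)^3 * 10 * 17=-1124035978752000000000000000 / 47045881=-23892335627682261917.89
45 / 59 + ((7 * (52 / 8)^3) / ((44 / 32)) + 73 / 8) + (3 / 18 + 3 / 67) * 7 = 1409.46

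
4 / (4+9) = 4 / 13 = 0.31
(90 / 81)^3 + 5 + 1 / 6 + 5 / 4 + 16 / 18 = 25303 / 2916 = 8.68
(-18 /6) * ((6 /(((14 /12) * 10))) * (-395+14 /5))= 105894 /175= 605.11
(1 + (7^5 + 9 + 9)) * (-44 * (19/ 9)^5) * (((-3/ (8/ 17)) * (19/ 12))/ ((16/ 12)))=74014038411511/ 314928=235018919.92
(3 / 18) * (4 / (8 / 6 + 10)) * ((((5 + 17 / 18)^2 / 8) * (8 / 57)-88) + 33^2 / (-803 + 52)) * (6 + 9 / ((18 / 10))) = -13552293007 / 235780956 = -57.48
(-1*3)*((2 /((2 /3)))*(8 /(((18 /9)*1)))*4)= -144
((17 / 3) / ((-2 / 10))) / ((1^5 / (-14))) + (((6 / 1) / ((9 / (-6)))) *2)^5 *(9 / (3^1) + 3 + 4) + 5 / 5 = -981847 / 3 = -327282.33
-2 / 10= -1 / 5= -0.20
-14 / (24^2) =-0.02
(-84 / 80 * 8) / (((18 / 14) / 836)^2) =-479442656 / 135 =-3551427.08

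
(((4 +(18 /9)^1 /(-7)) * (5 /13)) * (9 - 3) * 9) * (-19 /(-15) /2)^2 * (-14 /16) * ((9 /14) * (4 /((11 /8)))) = -19494 /385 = -50.63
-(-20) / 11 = 20 / 11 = 1.82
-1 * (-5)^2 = -25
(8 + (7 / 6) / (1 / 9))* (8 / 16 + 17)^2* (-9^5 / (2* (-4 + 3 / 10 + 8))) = -13381979625 / 344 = -38901103.56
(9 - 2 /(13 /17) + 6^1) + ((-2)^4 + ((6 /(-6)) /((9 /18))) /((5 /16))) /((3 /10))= 577 /13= 44.38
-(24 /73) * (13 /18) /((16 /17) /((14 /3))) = -1547 /1314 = -1.18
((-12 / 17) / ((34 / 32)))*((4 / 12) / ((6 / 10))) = -320 / 867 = -0.37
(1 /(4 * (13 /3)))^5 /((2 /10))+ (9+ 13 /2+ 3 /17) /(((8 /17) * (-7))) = -12665538311 /2661428224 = -4.76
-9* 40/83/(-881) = 360/73123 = 0.00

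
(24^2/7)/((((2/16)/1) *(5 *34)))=2304/595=3.87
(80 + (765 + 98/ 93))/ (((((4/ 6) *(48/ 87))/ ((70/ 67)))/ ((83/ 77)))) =86086355/ 33232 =2590.47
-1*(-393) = 393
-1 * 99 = -99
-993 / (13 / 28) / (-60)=2317 / 65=35.65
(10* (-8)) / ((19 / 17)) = -1360 / 19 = -71.58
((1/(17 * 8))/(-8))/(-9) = 1/9792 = 0.00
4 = 4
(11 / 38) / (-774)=-11 / 29412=-0.00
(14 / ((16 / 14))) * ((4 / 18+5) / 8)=2303 / 288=8.00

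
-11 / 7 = -1.57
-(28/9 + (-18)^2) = -327.11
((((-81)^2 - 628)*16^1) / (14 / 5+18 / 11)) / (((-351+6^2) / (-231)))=2871572 / 183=15691.65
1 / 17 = 0.06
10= 10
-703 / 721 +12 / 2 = 3623 / 721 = 5.02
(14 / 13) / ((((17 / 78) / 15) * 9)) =8.24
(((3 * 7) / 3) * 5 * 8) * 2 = 560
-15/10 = -3/2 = -1.50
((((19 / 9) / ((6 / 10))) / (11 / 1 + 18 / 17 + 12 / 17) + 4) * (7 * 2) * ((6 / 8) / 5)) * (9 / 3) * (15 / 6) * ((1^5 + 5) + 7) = 325663 / 372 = 875.44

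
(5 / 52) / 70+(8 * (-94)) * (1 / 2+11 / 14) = -100553 / 104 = -966.86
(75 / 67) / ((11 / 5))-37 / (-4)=28769 / 2948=9.76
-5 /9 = -0.56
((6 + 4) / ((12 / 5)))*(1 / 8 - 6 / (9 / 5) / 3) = -1775 / 432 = -4.11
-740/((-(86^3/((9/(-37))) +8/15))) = -8325/29417584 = -0.00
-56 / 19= -2.95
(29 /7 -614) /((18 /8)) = -5692 /21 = -271.05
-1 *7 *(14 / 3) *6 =-196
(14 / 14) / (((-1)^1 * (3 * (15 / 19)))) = -19 / 45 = -0.42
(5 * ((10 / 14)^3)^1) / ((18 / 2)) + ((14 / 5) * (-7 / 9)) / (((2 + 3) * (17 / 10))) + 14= 406603 / 29155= 13.95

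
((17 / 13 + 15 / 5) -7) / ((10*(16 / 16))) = -7 / 26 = -0.27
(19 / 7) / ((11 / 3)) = 57 / 77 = 0.74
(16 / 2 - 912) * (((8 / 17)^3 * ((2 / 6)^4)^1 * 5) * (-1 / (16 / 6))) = 289280 / 132651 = 2.18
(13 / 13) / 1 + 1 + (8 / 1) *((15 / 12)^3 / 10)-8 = -71 / 16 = -4.44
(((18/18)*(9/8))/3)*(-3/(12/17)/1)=-51/32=-1.59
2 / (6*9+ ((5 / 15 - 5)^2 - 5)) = 18 / 637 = 0.03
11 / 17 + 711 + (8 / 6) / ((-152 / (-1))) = 1379189 / 1938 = 711.66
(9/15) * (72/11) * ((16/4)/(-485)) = -864/26675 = -0.03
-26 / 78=-1 / 3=-0.33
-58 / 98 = -29 / 49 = -0.59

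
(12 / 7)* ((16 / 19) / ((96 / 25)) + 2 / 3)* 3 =606 / 133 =4.56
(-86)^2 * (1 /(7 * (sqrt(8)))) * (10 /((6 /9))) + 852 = 852 + 27735 * sqrt(2) /7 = 6455.32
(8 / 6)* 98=392 / 3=130.67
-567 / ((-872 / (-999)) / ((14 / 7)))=-566433 / 436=-1299.16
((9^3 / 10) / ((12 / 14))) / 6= 567 / 40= 14.18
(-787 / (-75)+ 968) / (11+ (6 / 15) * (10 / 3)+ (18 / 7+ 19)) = 513709 / 17800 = 28.86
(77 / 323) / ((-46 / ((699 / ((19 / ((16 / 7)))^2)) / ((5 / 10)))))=-1968384 / 18773083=-0.10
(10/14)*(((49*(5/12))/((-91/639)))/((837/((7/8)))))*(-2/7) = 1775/58032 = 0.03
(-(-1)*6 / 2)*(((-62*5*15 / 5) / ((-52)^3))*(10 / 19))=6975 / 667888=0.01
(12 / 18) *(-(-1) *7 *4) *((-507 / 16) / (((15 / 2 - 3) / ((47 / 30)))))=-205.93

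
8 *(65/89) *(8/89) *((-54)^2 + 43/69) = 837187520/546549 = 1531.77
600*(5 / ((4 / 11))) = 8250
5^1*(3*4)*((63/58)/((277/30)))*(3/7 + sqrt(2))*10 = 243000/8033 + 567000*sqrt(2)/8033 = 130.07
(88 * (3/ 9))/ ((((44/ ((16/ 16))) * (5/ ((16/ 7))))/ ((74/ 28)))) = 592/ 735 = 0.81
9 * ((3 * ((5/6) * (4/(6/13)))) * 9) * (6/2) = 5265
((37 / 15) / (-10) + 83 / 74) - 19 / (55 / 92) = -943432 / 30525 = -30.91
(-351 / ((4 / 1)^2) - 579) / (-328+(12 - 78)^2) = -9615 / 64448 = -0.15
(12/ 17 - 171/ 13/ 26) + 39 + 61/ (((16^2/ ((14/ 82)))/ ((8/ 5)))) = 740023811/ 18846880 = 39.27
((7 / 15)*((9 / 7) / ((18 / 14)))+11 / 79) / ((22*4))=0.01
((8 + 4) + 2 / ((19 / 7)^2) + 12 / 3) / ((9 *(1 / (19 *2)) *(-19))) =-3916 / 1083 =-3.62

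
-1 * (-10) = 10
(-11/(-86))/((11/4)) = 2/43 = 0.05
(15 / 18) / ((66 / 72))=10 / 11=0.91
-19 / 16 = -1.19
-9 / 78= -3 / 26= -0.12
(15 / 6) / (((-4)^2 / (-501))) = -2505 / 32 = -78.28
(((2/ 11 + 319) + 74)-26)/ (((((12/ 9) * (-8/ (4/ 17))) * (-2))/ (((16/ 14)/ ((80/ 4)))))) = 0.23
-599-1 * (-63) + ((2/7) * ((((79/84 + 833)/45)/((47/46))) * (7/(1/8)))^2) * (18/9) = 165985168037656/281813175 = 588990.09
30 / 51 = 10 / 17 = 0.59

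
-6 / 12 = -1 / 2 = -0.50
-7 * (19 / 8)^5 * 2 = -17332693 / 16384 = -1057.90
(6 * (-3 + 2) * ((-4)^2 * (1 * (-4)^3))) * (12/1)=73728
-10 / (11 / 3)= -30 / 11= -2.73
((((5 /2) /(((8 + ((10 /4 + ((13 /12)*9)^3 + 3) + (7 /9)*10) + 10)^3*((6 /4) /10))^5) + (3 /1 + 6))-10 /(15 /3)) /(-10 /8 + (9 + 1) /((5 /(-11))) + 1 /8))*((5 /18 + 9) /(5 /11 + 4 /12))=-3451355173196515986849226972741252407295902607607267254455678872407178286739643808374018474 /968252880263351071044294758858703480777654362015074682629799038177621161860886822948035745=-3.56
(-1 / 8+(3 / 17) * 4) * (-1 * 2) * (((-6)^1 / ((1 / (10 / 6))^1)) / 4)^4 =-49375 / 1088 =-45.38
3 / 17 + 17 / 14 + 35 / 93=39113 / 22134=1.77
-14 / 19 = -0.74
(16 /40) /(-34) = -1 /85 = -0.01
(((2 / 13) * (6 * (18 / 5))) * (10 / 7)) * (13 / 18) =3.43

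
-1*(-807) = 807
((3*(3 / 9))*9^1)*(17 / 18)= 17 / 2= 8.50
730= 730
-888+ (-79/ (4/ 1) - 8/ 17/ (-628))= -9691131/ 10676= -907.75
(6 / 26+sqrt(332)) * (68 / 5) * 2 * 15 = 1224 / 13+816 * sqrt(83) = 7528.27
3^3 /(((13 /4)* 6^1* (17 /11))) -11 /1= -2233 /221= -10.10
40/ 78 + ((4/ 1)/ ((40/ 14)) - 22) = -3917/ 195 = -20.09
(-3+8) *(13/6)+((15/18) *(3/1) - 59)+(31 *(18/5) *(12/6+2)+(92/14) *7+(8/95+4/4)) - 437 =3083/285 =10.82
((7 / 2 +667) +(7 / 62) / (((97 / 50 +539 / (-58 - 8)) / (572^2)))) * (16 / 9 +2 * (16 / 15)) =-4469166328 / 217155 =-20580.54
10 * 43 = 430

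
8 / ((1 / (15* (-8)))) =-960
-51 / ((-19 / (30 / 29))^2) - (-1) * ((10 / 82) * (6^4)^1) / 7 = 22.43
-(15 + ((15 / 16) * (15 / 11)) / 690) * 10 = -607275 / 4048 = -150.02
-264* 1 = -264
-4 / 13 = -0.31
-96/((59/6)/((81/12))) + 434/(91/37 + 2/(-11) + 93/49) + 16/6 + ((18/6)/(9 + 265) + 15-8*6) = 5193976577/673103742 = 7.72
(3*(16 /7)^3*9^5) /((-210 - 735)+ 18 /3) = -241864704 /107359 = -2252.86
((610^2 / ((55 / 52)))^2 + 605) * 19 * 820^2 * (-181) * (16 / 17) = -554071592183437145568000 / 2057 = -269359062801865408637.82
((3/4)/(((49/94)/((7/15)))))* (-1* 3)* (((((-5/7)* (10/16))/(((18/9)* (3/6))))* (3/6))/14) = 0.03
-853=-853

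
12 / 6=2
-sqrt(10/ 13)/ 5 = -sqrt(130)/ 65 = -0.18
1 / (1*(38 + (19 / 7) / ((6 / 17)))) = 42 / 1919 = 0.02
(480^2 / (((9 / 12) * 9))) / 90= 379.26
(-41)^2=1681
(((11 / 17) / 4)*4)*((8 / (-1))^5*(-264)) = 95158272 / 17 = 5597545.41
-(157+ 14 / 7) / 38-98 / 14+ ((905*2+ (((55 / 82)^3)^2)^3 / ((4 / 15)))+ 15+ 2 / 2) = 3875218205245370361327978007802864226349 / 2135319839646001557951702232883789824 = 1814.82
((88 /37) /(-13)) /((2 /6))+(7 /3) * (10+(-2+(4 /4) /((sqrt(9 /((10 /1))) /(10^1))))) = 26144 /1443+70 * sqrt(10) /9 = 42.71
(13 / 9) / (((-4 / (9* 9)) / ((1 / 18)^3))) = -13 / 2592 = -0.01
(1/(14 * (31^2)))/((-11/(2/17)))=-1/1257949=-0.00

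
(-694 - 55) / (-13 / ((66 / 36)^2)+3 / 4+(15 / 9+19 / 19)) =1087548 / 655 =1660.38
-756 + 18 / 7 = -5274 / 7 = -753.43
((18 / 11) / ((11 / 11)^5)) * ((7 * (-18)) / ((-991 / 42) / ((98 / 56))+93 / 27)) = 1000188 / 48697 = 20.54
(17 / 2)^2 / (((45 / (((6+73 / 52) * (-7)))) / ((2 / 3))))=-155771 / 2808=-55.47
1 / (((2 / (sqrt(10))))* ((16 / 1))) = sqrt(10) / 32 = 0.10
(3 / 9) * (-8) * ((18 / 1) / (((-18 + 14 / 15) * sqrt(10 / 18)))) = 27 * sqrt(5) / 16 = 3.77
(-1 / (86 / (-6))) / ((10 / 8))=12 / 215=0.06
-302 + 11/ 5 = -299.80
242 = 242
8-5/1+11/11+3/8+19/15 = 677/120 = 5.64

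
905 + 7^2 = 954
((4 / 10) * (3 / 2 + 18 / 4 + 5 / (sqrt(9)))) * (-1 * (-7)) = 322 / 15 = 21.47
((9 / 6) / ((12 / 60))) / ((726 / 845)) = 4225 / 484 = 8.73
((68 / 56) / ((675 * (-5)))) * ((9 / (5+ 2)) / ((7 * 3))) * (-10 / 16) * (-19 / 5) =-323 / 6174000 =-0.00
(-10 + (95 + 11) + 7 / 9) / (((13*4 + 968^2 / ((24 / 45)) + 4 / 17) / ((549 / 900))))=14807 / 440683200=0.00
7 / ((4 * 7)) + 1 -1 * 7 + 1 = -19 / 4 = -4.75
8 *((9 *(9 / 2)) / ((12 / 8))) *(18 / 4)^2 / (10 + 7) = 4374 / 17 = 257.29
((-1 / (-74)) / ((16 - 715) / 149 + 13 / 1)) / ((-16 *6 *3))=-149 / 26384256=-0.00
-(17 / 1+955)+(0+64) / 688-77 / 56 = -334809 / 344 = -973.28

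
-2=-2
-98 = -98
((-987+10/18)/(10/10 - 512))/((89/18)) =0.39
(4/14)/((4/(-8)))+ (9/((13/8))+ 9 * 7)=6185/91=67.97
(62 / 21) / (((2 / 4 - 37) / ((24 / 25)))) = -992 / 12775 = -0.08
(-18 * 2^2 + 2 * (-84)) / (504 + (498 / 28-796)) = 3360 / 3839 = 0.88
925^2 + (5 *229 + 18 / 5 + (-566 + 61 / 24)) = 102745217 / 120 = 856210.14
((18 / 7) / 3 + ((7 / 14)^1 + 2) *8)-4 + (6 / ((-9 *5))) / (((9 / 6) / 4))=16.50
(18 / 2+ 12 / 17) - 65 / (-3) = 1600 / 51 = 31.37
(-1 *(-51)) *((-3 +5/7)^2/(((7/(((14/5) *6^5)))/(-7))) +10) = -203029062/35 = -5800830.34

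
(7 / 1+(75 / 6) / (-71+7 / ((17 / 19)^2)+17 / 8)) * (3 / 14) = 1.46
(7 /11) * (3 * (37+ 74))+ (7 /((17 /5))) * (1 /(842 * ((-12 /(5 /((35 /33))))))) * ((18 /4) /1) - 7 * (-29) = 522627323 /1259632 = 414.90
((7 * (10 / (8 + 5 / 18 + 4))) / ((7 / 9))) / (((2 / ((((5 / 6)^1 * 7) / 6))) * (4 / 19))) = 29925 / 1768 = 16.93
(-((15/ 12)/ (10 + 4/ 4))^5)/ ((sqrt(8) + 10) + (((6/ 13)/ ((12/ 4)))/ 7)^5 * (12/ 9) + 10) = -5476164162907982507315625/ 5664295358405126941144369682432 + 1095232832207177214403125 * sqrt(2)/ 11328590716810253882288739364864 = -0.00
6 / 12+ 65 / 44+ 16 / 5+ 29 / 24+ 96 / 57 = 202391 / 25080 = 8.07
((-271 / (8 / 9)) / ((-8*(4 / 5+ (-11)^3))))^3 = -2487813875 / 105796971790336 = -0.00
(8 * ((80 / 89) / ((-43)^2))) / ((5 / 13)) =1664 / 164561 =0.01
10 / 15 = 2 / 3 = 0.67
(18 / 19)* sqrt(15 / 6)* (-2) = -3.00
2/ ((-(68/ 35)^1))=-35/ 34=-1.03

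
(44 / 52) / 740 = 11 / 9620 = 0.00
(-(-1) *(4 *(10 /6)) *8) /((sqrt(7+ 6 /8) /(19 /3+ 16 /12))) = 7360 *sqrt(31) /279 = 146.88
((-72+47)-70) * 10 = -950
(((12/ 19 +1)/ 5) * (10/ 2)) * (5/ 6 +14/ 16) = 1271/ 456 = 2.79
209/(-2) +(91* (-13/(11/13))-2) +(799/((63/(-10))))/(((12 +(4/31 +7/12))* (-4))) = -3281778029/2184798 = -1502.10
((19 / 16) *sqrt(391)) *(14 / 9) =133 *sqrt(391) / 72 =36.53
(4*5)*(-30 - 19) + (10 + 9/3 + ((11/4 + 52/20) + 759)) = -4053/20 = -202.65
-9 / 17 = -0.53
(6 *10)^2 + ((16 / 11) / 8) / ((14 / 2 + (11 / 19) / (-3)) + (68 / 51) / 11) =2606419 / 724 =3600.03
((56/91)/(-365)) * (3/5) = -24/23725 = -0.00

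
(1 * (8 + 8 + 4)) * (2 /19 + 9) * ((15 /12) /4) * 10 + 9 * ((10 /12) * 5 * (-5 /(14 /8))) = 122875 /266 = 461.94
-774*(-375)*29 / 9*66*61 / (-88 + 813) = 5193540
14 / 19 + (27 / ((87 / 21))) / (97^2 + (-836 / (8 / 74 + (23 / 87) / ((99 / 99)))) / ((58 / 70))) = 0.74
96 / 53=1.81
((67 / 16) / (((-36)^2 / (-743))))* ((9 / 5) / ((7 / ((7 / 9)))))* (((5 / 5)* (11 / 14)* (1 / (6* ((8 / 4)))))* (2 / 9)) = -547591 / 78382080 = -0.01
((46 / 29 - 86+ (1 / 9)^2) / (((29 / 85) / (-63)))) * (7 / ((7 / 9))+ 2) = 1297605155 / 7569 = 171436.80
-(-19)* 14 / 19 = 14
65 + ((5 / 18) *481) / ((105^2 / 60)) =86957 / 1323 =65.73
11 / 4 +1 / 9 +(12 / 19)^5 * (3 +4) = 317743861 / 89139564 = 3.56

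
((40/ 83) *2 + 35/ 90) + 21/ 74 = 45232/ 27639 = 1.64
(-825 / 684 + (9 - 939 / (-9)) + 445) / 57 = 127025 / 12996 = 9.77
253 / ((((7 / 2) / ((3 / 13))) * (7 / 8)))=19.06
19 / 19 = 1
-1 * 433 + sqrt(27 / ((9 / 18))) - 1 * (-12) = -421 + 3 * sqrt(6) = -413.65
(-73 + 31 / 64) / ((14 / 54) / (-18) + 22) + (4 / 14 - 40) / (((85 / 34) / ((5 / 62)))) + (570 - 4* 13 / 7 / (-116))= 1216754681361 / 2151702560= 565.48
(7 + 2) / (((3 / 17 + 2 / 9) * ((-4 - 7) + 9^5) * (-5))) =-1377 / 18006590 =-0.00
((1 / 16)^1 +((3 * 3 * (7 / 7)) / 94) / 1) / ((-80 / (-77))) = 9163 / 60160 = 0.15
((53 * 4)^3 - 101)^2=90783298512729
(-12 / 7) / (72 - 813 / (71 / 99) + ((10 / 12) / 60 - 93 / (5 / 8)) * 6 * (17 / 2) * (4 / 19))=485640 / 753300037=0.00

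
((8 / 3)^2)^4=16777216 / 6561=2557.11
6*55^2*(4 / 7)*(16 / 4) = 290400 / 7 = 41485.71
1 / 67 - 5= -334 / 67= -4.99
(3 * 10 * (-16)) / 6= -80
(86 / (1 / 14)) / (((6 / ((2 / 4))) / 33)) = 3311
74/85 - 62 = -5196/85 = -61.13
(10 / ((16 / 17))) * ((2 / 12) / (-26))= -85 / 1248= -0.07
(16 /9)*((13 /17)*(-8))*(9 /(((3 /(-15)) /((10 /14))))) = 41600 /119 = 349.58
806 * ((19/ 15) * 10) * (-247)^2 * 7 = 13080085564/ 3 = 4360028521.33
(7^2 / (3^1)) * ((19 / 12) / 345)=931 / 12420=0.07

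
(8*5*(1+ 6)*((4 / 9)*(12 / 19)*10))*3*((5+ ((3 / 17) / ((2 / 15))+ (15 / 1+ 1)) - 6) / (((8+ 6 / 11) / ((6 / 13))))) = 410256000 / 197353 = 2078.79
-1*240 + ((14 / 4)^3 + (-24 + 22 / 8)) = -1747 / 8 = -218.38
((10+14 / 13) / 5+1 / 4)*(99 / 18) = 7051 / 520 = 13.56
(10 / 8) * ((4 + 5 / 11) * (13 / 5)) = 637 / 44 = 14.48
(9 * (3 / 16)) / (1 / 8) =27 / 2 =13.50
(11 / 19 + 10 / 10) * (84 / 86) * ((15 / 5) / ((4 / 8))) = 7560 / 817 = 9.25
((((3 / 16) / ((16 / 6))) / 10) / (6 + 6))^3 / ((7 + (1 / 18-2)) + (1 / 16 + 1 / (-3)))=243 / 5779750912000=0.00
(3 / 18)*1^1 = 1 / 6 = 0.17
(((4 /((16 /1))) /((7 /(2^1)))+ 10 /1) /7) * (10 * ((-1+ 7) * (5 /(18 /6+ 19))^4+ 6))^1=496773315 /5739272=86.56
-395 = -395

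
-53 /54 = -0.98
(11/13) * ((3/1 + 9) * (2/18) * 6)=6.77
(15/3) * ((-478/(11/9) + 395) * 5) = 1075/11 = 97.73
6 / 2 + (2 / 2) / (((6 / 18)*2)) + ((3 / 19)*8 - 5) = 29 / 38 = 0.76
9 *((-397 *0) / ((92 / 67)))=0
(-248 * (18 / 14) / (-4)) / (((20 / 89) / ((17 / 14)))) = 422127 / 980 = 430.74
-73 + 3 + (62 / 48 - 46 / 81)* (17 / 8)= -354907 / 5184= -68.46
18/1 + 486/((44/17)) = 4527/22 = 205.77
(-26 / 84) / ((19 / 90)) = -195 / 133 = -1.47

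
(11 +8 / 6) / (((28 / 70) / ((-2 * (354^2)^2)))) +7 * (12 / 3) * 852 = -968419467264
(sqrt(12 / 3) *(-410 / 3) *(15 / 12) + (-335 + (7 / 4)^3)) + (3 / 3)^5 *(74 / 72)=-386081 / 576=-670.28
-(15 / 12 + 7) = -33 / 4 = -8.25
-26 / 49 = -0.53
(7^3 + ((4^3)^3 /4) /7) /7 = 67937 /49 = 1386.47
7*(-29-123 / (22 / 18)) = -9982 / 11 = -907.45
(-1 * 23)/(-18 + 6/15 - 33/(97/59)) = 11155/18271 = 0.61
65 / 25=13 / 5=2.60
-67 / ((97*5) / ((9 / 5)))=-603 / 2425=-0.25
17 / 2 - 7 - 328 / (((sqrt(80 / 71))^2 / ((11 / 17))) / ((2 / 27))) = -57157 / 4590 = -12.45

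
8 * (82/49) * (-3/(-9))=656/147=4.46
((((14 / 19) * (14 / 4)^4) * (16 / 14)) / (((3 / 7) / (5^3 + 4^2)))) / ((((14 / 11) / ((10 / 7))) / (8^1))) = 373328.42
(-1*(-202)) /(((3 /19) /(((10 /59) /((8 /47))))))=450965 /354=1273.91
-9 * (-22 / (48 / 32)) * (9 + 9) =2376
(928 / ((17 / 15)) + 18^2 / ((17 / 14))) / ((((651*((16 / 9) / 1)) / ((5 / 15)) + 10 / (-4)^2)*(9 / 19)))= 935104 / 1416831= 0.66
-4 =-4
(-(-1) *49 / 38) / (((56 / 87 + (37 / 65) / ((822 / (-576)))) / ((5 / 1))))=189810075 / 7206928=26.34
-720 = -720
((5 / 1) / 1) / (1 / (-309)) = -1545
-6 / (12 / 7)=-7 / 2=-3.50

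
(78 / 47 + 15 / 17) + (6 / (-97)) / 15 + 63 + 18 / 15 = 5172380 / 77503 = 66.74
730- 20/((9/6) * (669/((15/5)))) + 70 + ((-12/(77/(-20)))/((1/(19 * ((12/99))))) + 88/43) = 19715830304/24365649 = 809.16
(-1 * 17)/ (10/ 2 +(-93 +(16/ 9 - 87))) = 153/ 1559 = 0.10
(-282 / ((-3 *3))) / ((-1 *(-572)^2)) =-47 / 490776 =-0.00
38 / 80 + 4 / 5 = 51 / 40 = 1.28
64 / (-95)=-64 / 95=-0.67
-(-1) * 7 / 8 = 7 / 8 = 0.88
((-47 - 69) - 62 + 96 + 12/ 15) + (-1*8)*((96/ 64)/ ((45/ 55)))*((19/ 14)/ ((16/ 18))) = -14503/ 140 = -103.59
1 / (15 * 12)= 0.01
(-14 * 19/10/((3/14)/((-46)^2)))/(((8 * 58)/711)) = -116722263/290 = -402490.56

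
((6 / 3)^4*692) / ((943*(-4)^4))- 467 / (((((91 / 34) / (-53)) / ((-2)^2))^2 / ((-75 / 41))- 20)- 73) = 6926726511599533 / 1366928689934012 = 5.07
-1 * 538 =-538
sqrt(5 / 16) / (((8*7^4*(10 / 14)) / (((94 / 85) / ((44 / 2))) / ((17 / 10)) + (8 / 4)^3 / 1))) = 12763*sqrt(5) / 87231760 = 0.00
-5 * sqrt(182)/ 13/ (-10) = sqrt(182)/ 26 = 0.52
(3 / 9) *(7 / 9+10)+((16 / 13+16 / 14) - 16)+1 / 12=-9.95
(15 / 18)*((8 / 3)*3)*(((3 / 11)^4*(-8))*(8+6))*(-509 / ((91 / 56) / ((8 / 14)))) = 140728320 / 190333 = 739.38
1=1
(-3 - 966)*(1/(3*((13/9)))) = -2907/13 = -223.62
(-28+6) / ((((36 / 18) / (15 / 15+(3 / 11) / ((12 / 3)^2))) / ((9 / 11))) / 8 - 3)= 8.15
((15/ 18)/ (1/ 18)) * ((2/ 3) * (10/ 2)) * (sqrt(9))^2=450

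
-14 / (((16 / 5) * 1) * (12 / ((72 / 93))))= -0.28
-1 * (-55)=55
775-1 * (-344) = 1119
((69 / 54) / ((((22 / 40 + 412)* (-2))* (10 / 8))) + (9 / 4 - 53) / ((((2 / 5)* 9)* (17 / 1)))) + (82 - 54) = 91463665 / 3366408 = 27.17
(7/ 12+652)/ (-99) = -7831/ 1188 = -6.59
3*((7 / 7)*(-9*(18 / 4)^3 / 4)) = -19683 / 32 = -615.09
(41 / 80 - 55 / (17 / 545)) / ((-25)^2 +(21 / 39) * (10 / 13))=-405144207 / 143745200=-2.82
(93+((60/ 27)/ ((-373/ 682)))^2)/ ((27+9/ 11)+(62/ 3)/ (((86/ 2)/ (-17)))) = 583733252861/ 104730746040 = 5.57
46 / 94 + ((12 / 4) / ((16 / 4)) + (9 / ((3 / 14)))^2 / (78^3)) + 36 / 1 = 46148197 / 1239108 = 37.24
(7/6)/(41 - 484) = -0.00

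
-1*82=-82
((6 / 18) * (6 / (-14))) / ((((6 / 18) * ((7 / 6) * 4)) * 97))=-9 / 9506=-0.00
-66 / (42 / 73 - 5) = 4818 / 323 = 14.92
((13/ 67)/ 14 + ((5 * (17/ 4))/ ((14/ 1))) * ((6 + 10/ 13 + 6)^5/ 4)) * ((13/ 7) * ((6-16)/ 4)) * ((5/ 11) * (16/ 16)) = -160234563394925/ 589384796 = -271867.49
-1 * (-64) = 64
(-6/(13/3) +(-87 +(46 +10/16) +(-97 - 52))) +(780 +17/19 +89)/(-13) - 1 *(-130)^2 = -33903565/1976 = -17157.67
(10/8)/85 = 1/68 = 0.01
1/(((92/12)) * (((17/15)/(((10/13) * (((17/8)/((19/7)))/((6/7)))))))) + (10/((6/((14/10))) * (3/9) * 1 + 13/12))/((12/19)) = 61221265/9589528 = 6.38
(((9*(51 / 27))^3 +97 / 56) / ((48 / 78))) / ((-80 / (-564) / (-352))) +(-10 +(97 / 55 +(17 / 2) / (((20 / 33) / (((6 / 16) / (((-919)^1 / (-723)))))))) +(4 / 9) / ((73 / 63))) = -32761528489968059 / 1653023680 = -19819152.55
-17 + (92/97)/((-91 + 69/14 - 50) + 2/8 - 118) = -509653/29973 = -17.00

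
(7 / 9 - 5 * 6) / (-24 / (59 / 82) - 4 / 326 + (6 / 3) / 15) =0.88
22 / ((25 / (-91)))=-2002 / 25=-80.08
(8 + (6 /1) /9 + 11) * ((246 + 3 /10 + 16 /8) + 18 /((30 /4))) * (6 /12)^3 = 147913 /240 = 616.30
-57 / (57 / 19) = -19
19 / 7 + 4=6.71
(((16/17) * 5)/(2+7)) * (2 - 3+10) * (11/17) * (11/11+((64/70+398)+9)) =2518912/2023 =1245.14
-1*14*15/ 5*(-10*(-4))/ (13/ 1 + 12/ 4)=-105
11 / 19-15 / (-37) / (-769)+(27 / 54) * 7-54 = -53975911 / 1081214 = -49.92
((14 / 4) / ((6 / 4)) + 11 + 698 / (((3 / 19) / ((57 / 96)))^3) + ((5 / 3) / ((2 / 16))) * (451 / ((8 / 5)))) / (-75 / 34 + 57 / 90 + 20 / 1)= 1537435554265 / 692895744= 2218.86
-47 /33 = -1.42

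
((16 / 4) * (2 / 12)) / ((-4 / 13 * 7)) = -13 / 42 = -0.31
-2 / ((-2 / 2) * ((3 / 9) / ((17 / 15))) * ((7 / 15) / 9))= 918 / 7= 131.14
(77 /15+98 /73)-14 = -8239 /1095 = -7.52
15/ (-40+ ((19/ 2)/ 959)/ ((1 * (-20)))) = -191800/ 511473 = -0.37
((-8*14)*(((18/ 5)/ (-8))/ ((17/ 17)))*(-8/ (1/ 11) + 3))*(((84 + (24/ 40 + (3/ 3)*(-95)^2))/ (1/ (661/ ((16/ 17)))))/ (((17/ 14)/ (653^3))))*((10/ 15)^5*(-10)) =223462830265308516736/ 27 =8276401120937352471.70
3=3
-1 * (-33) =33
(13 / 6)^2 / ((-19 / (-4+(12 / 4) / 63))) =14027 / 14364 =0.98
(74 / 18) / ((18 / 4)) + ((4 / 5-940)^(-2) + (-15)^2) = 403537162409 / 1786245696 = 225.91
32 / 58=16 / 29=0.55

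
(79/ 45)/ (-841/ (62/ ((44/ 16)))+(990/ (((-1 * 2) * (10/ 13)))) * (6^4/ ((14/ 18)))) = -137144/ 83767463505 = -0.00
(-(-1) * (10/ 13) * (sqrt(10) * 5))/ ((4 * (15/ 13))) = 5 * sqrt(10)/ 6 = 2.64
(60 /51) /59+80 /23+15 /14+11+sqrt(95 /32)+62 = sqrt(190) /8+25052353 /322966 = 79.29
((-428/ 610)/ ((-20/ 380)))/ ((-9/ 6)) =-8132/ 915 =-8.89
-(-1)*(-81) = -81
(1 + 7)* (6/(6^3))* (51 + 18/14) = 244/21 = 11.62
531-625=-94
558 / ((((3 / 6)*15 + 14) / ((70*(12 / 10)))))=93744 / 43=2180.09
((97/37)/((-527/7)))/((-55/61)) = 41419/1072445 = 0.04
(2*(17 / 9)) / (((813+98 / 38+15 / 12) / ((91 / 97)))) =235144 / 54194967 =0.00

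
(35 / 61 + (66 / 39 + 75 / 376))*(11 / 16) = 8086617 / 4770688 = 1.70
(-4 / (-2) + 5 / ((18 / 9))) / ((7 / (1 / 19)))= 9 / 266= 0.03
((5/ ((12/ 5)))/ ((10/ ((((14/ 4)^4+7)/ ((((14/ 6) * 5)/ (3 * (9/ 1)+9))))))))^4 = 108980258088321/ 1048576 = 103931673.13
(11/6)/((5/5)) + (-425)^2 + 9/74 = 20049592/111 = 180626.95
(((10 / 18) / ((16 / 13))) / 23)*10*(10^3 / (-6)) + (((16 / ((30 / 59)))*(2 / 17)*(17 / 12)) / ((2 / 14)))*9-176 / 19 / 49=1720008569 / 5781510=297.50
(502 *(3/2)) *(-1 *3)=-2259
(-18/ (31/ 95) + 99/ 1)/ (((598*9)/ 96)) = 7248/ 9269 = 0.78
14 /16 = 0.88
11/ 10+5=61/ 10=6.10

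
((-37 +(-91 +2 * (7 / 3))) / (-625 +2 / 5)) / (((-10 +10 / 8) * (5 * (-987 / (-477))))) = -0.00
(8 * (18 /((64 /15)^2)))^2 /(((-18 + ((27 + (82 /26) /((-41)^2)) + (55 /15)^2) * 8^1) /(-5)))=-98353490625 /96064110592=-1.02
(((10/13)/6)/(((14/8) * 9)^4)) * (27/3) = 1280/68262831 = 0.00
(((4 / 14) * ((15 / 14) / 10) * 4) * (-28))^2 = 576 / 49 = 11.76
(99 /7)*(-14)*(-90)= 17820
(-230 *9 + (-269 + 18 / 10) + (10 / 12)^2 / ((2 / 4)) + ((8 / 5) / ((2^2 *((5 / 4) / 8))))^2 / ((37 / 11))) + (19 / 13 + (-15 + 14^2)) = -11641769771 / 5411250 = -2151.40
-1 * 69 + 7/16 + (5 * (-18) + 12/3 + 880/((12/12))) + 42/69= 267185/368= 726.05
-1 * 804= -804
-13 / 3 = -4.33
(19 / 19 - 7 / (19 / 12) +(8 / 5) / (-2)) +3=-116 / 95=-1.22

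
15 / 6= 5 / 2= 2.50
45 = 45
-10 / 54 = -5 / 27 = -0.19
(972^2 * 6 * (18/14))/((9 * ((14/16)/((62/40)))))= 351459648/245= 1434529.18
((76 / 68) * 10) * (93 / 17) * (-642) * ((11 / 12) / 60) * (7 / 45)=-4852771 / 52020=-93.29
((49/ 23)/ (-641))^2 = 2401/ 217356049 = 0.00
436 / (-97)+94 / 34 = -2853 / 1649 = -1.73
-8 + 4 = -4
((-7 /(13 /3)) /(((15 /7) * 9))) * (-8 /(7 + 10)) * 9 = 0.35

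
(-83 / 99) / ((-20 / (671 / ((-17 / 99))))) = -55693 / 340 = -163.80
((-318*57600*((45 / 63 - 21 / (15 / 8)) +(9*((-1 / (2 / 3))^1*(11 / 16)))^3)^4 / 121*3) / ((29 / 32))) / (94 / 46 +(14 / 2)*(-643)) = 24510521684092000958006771582207648580033 / 511226920287090575723724800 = 47944505094386.63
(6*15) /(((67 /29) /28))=1090.75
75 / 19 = 3.95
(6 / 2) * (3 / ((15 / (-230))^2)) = 2116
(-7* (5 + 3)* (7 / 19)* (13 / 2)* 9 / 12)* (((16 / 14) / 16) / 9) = -0.80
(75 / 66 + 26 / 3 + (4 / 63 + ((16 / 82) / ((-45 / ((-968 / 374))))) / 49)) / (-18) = -111203123 / 202868820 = -0.55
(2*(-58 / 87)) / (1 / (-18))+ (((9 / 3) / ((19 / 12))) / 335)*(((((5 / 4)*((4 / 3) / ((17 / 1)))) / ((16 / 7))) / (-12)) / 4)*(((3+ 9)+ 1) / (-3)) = 99721819 / 4155072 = 24.00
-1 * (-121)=121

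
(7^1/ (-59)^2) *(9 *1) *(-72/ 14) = -0.09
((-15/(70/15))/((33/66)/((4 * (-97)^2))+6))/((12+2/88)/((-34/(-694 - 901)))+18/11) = -2533655520/2675212396493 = -0.00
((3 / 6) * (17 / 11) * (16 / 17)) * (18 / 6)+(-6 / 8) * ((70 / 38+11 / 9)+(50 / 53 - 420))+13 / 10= 52417919 / 166155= 315.48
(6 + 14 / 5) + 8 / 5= 52 / 5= 10.40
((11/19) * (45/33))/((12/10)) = 25/38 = 0.66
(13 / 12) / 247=1 / 228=0.00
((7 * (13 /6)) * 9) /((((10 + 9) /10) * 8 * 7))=195 /152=1.28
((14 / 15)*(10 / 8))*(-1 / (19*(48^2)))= -7 / 262656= -0.00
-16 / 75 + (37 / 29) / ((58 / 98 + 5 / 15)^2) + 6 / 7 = 601052617 / 281601600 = 2.13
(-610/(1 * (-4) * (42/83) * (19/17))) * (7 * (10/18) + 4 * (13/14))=206140045/100548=2050.17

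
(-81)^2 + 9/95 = 623304/95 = 6561.09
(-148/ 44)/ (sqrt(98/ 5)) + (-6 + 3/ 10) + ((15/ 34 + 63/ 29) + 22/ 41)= -257698/ 101065 - 37* sqrt(10)/ 154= -3.31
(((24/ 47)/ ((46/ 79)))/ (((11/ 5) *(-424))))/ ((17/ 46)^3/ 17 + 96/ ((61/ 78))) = -152955060/ 19971755827397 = -0.00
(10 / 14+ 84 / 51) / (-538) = -281 / 64022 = -0.00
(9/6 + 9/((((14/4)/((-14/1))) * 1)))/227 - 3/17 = -2535/7718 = -0.33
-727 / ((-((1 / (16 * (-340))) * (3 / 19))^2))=7766751539200 / 9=862972393244.44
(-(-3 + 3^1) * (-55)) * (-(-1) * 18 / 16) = 0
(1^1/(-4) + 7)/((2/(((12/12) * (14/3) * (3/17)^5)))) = 15309/5679428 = 0.00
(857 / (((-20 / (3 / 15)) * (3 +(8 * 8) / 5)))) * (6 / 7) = -2571 / 5530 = -0.46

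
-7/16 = -0.44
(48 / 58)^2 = 576 / 841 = 0.68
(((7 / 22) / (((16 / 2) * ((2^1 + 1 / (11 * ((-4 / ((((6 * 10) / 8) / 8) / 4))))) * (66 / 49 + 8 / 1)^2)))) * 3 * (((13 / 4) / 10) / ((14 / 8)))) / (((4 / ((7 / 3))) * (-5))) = -218491 / 14728054850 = -0.00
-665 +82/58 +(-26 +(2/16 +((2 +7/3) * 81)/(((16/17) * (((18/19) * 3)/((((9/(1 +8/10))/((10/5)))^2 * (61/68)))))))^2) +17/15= 61662033143947/114032640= 540740.21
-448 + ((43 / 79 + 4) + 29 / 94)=-443.15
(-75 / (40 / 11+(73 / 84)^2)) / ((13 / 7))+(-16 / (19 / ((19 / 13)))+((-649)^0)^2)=-41770977 / 4431167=-9.43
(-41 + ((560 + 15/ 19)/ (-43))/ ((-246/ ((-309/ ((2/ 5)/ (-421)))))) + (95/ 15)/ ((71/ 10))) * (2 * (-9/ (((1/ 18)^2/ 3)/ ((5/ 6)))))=-596468085817815/ 2378287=-250797353.65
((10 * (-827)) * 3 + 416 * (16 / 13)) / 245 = -24298 / 245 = -99.18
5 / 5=1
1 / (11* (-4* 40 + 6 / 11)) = -1 / 1754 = -0.00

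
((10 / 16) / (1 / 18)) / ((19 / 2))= 45 / 38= 1.18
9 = 9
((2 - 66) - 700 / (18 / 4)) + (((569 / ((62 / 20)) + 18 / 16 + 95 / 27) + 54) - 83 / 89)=12934229 / 595944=21.70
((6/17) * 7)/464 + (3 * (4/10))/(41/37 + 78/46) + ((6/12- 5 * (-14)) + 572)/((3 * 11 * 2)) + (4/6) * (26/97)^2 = 74625713854579/7304740002120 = 10.22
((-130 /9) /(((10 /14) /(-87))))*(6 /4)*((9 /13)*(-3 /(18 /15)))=-9135 /2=-4567.50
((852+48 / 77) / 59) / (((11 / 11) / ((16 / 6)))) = 175072 / 4543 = 38.54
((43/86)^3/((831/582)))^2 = 9409/1227664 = 0.01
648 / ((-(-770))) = 324 / 385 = 0.84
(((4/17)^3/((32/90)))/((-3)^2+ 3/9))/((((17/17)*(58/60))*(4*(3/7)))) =675/284954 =0.00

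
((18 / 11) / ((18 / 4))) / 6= 2 / 33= 0.06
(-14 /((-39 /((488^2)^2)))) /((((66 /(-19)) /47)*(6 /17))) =-3013337058400256 /3861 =-780455078580.74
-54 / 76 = -27 / 38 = -0.71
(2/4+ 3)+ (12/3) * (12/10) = 8.30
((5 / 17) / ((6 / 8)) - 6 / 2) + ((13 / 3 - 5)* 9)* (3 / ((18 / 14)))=-16.61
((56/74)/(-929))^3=-21952/40611807053117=-0.00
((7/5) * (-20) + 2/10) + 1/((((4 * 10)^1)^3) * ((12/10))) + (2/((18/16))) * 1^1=-26.02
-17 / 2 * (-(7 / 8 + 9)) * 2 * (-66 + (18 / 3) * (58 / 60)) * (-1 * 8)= 404243 / 5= 80848.60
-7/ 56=-1/ 8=-0.12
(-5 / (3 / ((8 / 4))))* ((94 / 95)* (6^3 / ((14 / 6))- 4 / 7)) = -17296 / 57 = -303.44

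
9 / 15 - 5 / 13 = 14 / 65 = 0.22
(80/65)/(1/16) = 256/13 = 19.69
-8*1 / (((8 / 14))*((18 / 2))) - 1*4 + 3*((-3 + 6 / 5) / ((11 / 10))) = -1036 / 99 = -10.46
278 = 278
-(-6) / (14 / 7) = 3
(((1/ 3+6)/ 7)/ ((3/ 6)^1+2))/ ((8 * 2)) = 19/ 840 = 0.02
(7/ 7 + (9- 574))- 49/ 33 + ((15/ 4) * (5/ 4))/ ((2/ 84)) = -97313/ 264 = -368.61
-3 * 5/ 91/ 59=-15/ 5369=-0.00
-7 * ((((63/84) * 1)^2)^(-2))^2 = -458752/6561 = -69.92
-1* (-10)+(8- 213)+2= -193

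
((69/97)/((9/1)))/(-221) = -23/64311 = -0.00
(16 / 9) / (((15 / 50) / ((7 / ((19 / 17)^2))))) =323680 / 9747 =33.21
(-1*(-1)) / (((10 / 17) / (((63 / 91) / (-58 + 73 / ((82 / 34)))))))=-2091 / 49270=-0.04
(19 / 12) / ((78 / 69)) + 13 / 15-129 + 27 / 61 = -4005921 / 31720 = -126.29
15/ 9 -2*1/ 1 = -1/ 3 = -0.33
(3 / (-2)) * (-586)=879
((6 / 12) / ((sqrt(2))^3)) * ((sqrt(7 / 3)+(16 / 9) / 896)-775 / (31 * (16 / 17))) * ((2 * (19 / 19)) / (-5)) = sqrt(2) * (26773-336 * sqrt(21)) / 20160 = 1.77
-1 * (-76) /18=38 /9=4.22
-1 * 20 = -20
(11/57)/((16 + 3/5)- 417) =-5/10374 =-0.00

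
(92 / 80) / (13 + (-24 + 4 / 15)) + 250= 6997 / 28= 249.89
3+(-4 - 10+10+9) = 8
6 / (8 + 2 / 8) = 8 / 11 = 0.73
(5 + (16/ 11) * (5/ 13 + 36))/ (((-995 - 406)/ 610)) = -25.22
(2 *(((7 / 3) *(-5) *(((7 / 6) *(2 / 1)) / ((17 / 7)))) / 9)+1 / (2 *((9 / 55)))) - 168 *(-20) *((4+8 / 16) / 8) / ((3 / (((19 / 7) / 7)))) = 4720225 / 19278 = 244.85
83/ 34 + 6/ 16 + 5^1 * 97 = 66343/ 136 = 487.82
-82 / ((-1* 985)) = 82 / 985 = 0.08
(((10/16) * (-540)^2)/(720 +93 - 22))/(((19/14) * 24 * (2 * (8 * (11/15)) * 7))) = 455625/5290208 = 0.09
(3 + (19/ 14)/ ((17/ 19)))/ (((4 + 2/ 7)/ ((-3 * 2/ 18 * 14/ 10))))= -301/ 612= -0.49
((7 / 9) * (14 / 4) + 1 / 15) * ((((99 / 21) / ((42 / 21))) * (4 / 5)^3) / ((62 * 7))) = 22088 / 2848125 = 0.01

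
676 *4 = 2704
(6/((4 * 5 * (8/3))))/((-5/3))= -27/400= -0.07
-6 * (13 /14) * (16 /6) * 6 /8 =-78 /7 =-11.14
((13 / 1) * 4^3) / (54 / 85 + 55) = 70720 / 4729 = 14.95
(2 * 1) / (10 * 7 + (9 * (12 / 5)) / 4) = 10 / 377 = 0.03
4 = 4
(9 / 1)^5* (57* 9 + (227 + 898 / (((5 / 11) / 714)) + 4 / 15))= 83336955948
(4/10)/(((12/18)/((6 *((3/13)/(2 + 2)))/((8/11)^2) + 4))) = 4647/1664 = 2.79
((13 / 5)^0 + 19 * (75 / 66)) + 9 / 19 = 9641 / 418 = 23.06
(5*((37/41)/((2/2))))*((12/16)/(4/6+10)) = 0.32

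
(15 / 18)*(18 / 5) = 3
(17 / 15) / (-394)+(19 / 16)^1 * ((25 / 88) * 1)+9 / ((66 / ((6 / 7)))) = 1195069 / 2647680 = 0.45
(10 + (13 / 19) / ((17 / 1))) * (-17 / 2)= -3243 / 38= -85.34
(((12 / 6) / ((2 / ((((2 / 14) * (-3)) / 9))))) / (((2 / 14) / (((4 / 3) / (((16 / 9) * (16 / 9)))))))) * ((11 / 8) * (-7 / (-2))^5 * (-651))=1083194343 / 16384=66112.94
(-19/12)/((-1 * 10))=0.16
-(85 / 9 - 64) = 54.56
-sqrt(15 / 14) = -sqrt(210) / 14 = -1.04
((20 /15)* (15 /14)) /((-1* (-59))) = 0.02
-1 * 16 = -16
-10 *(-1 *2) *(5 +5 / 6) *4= 1400 / 3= 466.67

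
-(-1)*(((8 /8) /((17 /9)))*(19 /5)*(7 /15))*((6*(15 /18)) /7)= 0.67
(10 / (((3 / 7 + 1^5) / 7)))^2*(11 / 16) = 26411 / 16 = 1650.69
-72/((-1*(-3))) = -24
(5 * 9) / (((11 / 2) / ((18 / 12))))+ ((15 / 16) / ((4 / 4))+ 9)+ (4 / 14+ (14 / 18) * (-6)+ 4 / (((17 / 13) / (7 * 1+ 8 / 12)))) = 2593721 / 62832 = 41.28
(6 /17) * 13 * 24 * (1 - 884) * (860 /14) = -5972938.49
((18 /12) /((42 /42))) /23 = 3 /46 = 0.07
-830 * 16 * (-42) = 557760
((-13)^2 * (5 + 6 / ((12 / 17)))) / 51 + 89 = 4547 / 34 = 133.74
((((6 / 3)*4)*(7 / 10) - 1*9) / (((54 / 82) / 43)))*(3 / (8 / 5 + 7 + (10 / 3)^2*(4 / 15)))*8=-719304 / 1561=-460.80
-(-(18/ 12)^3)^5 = 14348907/ 32768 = 437.89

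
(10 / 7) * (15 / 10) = 15 / 7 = 2.14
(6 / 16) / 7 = 3 / 56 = 0.05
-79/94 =-0.84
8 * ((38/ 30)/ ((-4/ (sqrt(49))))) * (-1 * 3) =266/ 5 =53.20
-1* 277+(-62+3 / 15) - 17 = -355.80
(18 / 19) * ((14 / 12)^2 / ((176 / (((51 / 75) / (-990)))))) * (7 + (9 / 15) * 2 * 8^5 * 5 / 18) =-27313237 / 496584000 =-0.06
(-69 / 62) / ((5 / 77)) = -5313 / 310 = -17.14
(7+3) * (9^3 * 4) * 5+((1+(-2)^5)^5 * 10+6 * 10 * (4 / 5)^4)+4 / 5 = -35768210578 / 125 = -286145684.62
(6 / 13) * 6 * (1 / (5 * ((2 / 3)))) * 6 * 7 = 2268 / 65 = 34.89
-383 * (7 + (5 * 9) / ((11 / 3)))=-7381.45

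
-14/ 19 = -0.74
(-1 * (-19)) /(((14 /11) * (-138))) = -209 /1932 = -0.11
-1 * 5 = -5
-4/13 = -0.31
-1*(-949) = 949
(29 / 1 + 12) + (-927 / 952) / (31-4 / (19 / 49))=5107321 / 124712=40.95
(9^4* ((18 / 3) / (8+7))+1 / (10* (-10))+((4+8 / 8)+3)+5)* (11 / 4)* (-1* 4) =-2901129 / 100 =-29011.29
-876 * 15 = -13140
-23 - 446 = -469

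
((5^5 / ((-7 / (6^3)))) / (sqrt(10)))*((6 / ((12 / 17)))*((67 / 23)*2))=-76882500*sqrt(10) / 161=-1510085.79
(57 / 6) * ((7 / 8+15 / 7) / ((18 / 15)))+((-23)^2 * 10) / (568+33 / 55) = 63418765 / 1910496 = 33.19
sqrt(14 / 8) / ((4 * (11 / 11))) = sqrt(7) / 8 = 0.33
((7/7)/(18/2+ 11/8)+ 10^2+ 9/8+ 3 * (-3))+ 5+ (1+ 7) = 69867/664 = 105.22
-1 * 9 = -9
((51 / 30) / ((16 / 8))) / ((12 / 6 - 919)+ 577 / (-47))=-799 / 873520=-0.00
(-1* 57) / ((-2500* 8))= 57 / 20000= 0.00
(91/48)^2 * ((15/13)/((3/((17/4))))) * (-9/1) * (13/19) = -703885/19456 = -36.18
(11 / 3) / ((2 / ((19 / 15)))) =209 / 90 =2.32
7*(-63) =-441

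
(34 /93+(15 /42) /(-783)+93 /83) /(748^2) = 41902169 /15780936767904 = 0.00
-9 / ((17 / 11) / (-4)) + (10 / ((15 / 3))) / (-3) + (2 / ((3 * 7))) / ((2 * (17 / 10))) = 2696 / 119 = 22.66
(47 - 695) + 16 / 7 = -4520 / 7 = -645.71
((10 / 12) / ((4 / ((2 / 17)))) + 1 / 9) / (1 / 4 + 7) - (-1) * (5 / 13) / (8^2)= 91241 / 3691584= 0.02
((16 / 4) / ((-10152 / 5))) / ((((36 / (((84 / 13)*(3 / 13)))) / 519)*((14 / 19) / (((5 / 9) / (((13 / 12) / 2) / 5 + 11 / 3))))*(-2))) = 410875 / 97150833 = 0.00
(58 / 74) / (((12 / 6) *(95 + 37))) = 29 / 9768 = 0.00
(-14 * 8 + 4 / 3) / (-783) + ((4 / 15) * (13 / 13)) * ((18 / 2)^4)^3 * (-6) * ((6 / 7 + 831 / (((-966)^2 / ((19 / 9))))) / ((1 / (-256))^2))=-25439861723426541.44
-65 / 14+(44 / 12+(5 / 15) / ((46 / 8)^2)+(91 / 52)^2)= 124207 / 59248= 2.10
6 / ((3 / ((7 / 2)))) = 7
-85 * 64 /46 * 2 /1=-5440 /23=-236.52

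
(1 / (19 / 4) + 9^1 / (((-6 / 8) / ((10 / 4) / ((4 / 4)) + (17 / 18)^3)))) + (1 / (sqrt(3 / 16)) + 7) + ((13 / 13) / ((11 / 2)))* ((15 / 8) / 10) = -13352689 / 406296 + 4* sqrt(3) / 3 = -30.56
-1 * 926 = -926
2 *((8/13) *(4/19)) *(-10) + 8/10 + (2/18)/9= -177937/100035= -1.78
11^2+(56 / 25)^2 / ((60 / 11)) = 1142999 / 9375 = 121.92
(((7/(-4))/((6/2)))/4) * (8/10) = -7/60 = -0.12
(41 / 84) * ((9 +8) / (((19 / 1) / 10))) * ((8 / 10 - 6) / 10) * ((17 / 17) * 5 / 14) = -9061 / 11172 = -0.81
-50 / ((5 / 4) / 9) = -360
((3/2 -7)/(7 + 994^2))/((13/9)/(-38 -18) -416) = 396/29595698873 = 0.00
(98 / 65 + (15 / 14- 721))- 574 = -1176103 / 910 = -1292.42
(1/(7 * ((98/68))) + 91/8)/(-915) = -2099/167384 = -0.01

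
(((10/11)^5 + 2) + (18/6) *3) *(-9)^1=-16844049/161051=-104.59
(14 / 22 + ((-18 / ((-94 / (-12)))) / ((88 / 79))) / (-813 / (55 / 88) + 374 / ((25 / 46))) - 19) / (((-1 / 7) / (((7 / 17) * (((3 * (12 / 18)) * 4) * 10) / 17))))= 1850334710 / 7429901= 249.04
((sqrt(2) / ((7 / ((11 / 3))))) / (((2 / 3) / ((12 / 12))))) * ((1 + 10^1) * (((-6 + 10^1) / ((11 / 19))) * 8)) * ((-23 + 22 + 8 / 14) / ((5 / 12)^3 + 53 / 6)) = -1575936 * sqrt(2) / 68551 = -32.51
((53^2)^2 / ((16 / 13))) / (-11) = -102576253 / 176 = -582819.62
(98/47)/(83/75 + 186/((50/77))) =3675/506801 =0.01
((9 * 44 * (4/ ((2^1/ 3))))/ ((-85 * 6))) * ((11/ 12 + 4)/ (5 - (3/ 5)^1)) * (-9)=1593/ 34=46.85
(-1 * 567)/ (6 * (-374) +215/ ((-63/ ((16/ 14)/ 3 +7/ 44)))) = 33006204/ 130735013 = 0.25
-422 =-422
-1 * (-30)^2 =-900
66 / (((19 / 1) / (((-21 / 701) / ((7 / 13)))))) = -2574 / 13319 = -0.19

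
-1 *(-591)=591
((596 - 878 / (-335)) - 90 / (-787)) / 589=157853556 / 155286905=1.02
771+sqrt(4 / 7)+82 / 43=773.66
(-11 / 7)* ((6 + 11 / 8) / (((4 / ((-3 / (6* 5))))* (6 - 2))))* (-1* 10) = -649 / 896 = -0.72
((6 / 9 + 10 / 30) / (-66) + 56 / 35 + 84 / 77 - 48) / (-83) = 14957 / 27390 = 0.55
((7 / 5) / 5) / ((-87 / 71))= -497 / 2175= -0.23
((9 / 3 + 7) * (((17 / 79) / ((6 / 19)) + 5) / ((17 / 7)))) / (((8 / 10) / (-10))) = -2356375 / 8058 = -292.43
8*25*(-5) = -1000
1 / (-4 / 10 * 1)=-5 / 2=-2.50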